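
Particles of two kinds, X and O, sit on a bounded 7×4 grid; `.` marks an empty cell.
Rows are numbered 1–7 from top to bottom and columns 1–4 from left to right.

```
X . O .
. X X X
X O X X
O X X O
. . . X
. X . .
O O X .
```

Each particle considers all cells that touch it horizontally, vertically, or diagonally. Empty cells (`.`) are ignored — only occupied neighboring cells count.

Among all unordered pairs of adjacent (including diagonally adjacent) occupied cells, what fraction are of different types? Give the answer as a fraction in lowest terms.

18/37

Scan each occupied cell's neighbors to the right and below (and the two forward diagonals) so each pair is counted once.
Row 1: X(1,1)–X(2,2)= O(1,3)–X(2,3)≠ O(1,3)–X(2,4)≠ O(1,3)–X(2,2)≠  → 3/4 unlike.
Row 2: X(2,2)–X(2,3)= X(2,2)–O(3,2)≠ X(2,2)–X(3,3)= X(2,2)–X(3,1)= X(2,3)–X(2,4)= X(2,3)–X(3,3)= X(2,3)–X(3,4)= X(2,3)–O(3,2)≠ X(2,4)–X(3,4)= X(2,4)–X(3,3)=  → 2/10 unlike.
Row 3: X(3,1)–O(3,2)≠ X(3,1)–O(4,1)≠ X(3,1)–X(4,2)= O(3,2)–X(3,3)≠ O(3,2)–X(4,2)≠ O(3,2)–X(4,3)≠ O(3,2)–O(4,1)= X(3,3)–X(3,4)= X(3,3)–X(4,3)= X(3,3)–O(4,4)≠ X(3,3)–X(4,2)= X(3,4)–O(4,4)≠ X(3,4)–X(4,3)=  → 7/13 unlike.
Row 4: O(4,1)–X(4,2)≠ X(4,2)–X(4,3)= X(4,3)–O(4,4)≠ X(4,3)–X(5,4)= O(4,4)–X(5,4)≠  → 3/5 unlike.
Row 6: X(6,2)–O(7,2)≠ X(6,2)–X(7,3)= X(6,2)–O(7,1)≠  → 2/3 unlike.
Row 7: O(7,1)–O(7,2)= O(7,2)–X(7,3)≠  → 1/2 unlike.
Total adjacent occupied pairs: 37; unlike-type pairs: 18.
18/37 is already in lowest terms.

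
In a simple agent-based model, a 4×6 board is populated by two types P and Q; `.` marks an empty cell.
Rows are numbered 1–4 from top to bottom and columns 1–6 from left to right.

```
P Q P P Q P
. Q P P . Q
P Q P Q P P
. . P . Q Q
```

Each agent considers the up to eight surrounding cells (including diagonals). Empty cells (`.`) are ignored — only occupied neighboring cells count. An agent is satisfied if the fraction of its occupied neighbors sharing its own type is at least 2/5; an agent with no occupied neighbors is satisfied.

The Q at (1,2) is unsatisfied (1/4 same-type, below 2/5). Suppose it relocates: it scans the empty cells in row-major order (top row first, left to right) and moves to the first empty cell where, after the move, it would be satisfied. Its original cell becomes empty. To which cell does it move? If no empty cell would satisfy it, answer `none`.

Vacating (1,2). Empty cells in order:
  (2,1): 2/4 same-type → satisfied — stop here.

(2,1)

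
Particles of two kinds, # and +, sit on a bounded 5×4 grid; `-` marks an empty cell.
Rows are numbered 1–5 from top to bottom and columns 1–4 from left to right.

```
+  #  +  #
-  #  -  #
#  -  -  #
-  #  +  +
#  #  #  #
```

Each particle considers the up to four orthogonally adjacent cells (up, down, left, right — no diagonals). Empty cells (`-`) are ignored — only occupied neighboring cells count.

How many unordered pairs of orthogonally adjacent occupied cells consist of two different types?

7

Scan each occupied cell's neighbors to the right and below so each pair is counted once.
Row 1: +(1,1)–#(1,2)≠ #(1,2)–+(1,3)≠ #(1,2)–#(2,2)= +(1,3)–#(1,4)≠ #(1,4)–#(2,4)=  → 3/5 unlike.
Row 2: #(2,4)–#(3,4)=  → 0/1 unlike.
Row 3: #(3,4)–+(4,4)≠  → 1/1 unlike.
Row 4: #(4,2)–+(4,3)≠ #(4,2)–#(5,2)= +(4,3)–+(4,4)= +(4,3)–#(5,3)≠ +(4,4)–#(5,4)≠  → 3/5 unlike.
Row 5: #(5,1)–#(5,2)= #(5,2)–#(5,3)= #(5,3)–#(5,4)=  → 0/3 unlike.
Total adjacent occupied pairs: 15; unlike-type pairs: 7.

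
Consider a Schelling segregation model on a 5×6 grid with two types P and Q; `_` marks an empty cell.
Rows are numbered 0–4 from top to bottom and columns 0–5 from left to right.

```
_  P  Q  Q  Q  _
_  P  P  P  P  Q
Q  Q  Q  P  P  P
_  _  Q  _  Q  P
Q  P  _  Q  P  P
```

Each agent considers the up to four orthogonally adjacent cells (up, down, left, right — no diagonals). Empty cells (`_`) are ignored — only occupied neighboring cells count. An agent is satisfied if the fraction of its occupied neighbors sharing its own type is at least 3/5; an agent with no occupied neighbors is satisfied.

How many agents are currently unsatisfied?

(0,1)P 1/2 unhappy
(0,2)Q 1/3 unhappy
(0,3)Q 2/3 ok
(0,4)Q 1/2 unhappy
(1,1)P 2/3 ok
(1,2)P 2/4 unhappy
(1,3)P 3/4 ok
(1,4)P 2/4 unhappy
(1,5)Q 0/2 unhappy
(2,0)Q 1/1 ok
(2,1)Q 2/3 ok
(2,2)Q 2/4 unhappy
(2,3)P 2/3 ok
(2,4)P 3/4 ok
(2,5)P 2/3 ok
(3,2)Q 1/1 ok
(3,4)Q 0/3 unhappy
(3,5)P 2/3 ok
(4,0)Q 0/1 unhappy
(4,1)P 0/1 unhappy
(4,3)Q 0/1 unhappy
(4,4)P 1/3 unhappy
(4,5)P 2/2 ok
Unsatisfied: (0,1), (0,2), (0,4), (1,2), (1,4), (1,5), (2,2), (3,4), (4,0), (4,1), (4,3), (4,4) — 12 in total.

12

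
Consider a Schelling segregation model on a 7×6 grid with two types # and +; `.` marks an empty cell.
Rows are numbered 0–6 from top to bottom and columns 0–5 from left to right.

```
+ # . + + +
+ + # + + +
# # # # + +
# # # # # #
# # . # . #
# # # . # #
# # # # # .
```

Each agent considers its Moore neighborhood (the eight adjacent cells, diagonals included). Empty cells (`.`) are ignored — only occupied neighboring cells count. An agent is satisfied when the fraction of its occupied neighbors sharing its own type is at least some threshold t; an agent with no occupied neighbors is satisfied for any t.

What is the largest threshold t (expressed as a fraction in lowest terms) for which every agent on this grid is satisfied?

1/4

(0,0)+ 2/3
(0,1)# 1/4
(0,3)+ 3/4
(0,4)+ 5/5
(0,5)+ 3/3
(1,0)+ 2/5
(1,1)+ 2/7
(1,2)# 4/7
(1,3)+ 4/7
(1,4)+ 7/8
(1,5)+ 5/5
(2,0)# 3/5
(2,1)# 6/8
(2,2)# 6/8
(2,3)# 5/8
(2,4)+ 4/8
(2,5)+ 3/5
(3,0)# 5/5
(3,1)# 7/7
(3,2)# 7/7
(3,3)# 5/6
(3,4)# 5/7
(3,5)# 2/4
(4,0)# 5/5
(4,1)# 7/7
(4,3)# 5/5
(4,5)# 4/4
(5,0)# 5/5
(5,1)# 7/7
(5,2)# 6/6
(5,4)# 5/5
(5,5)# 3/3
(6,0)# 3/3
(6,1)# 5/5
(6,2)# 4/4
(6,3)# 4/4
(6,4)# 3/3
The smallest same-type fraction is 1/4 at (0,1), which reduces to 1/4. Any threshold above that leaves this agent unsatisfied.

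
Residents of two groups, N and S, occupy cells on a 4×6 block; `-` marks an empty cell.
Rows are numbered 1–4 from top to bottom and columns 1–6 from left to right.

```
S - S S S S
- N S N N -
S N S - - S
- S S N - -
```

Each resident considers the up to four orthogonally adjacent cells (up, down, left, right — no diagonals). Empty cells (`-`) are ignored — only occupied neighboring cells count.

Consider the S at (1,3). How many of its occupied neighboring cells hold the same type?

Occupied neighbors of (1,3): (2,3)=S, (1,4)=S.
Same type (S): 2 of 2.

2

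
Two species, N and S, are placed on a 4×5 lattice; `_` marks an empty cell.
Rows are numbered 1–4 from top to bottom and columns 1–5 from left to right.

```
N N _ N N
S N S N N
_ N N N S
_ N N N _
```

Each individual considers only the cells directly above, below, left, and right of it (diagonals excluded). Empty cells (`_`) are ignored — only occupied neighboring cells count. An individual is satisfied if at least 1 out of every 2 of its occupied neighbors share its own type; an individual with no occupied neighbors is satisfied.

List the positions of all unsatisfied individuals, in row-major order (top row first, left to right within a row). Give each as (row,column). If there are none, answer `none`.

(1,1)N 1/2 ✓
(1,2)N 2/2 ✓
(1,4)N 2/2 ✓
(1,5)N 2/2 ✓
(2,1)S 0/2 ✗
(2,2)N 2/4 ✓
(2,3)S 0/3 ✗
(2,4)N 3/4 ✓
(2,5)N 2/3 ✓
(3,2)N 3/3 ✓
(3,3)N 3/4 ✓
(3,4)N 3/4 ✓
(3,5)S 0/2 ✗
(4,2)N 2/2 ✓
(4,3)N 3/3 ✓
(4,4)N 2/2 ✓

(2,1), (2,3), (3,5)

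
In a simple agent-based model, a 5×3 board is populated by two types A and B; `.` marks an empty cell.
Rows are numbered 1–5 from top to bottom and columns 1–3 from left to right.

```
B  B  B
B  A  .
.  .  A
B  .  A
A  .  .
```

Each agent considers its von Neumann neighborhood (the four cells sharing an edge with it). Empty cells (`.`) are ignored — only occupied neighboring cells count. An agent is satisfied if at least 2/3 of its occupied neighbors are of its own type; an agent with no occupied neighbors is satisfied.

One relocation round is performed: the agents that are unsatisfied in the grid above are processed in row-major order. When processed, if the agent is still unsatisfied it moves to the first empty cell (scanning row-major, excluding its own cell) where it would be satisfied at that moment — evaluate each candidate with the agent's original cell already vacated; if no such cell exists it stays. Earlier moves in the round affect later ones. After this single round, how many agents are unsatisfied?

0

Initially unsatisfied (in order): (2,1), (2,2), (4,1), (5,1).
  (2,1) → (3,1).
  (2,2) → (5,2).
  (4,1) → (2,1).
  (5,1): now satisfied by earlier moves; stays.
Resulting grid:
B B B
B . .
B . A
. . A
A A .
All satisfied now.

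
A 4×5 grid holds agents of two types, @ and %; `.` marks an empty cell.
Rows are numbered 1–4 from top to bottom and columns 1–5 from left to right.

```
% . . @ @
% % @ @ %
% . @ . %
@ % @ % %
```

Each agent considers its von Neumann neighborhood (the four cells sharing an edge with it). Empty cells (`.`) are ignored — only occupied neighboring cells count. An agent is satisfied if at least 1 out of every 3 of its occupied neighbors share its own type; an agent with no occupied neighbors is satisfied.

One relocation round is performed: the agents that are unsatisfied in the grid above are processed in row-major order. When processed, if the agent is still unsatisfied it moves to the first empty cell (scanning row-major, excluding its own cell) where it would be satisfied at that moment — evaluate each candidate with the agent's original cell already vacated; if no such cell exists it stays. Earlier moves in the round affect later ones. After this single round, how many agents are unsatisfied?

0

Initially unsatisfied (in order): (4,1), (4,2).
  (4,1) → (1,3).
  (4,2) → (1,2).
Resulting grid:
% % @ @ @
% % @ @ %
% . @ . %
. . @ % %
All satisfied now.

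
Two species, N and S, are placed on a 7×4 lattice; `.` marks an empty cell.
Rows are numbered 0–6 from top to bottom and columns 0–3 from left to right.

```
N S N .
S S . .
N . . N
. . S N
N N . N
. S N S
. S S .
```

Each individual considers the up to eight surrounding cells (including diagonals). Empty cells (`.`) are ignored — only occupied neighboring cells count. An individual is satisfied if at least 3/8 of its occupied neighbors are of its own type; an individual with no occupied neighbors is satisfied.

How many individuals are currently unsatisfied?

Row 0: (0,0)N 0/3 unhappy · (0,1)S 2/4 ok · (0,2)N 0/2 unhappy
Row 1: (1,0)S 2/4 ok · (1,1)S 2/5 ok
Row 2: (2,0)N 0/2 unhappy · (2,3)N 1/2 ok
Row 3: (3,2)S 0/4 unhappy · (3,3)N 2/3 ok
Row 4: (4,0)N 1/2 ok · (4,1)N 2/4 ok · (4,3)N 2/4 ok
Row 5: (5,1)S 2/5 ok · (5,2)N 2/6 unhappy · (5,3)S 1/3 unhappy
Row 6: (6,1)S 2/3 ok · (6,2)S 3/4 ok
Unsatisfied: (0,0), (0,2), (2,0), (3,2), (5,2), (5,3) — 6 in total.

6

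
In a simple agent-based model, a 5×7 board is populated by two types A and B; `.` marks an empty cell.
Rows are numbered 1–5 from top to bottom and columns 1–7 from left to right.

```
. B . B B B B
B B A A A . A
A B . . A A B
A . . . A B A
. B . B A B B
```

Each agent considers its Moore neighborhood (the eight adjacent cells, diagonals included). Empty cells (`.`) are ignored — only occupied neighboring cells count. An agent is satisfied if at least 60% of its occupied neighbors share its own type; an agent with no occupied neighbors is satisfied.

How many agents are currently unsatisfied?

18

Row 1: (1,2)B 2/3 ✓ · (1,4)B 1/4 ✗ · (1,5)B 2/4 ✗ · (1,6)B 2/4 ✗ · (1,7)B 1/2 ✗
Row 2: (2,1)B 3/4 ✓ · (2,2)B 3/5 ✓ · (2,3)A 1/5 ✗ · (2,4)A 3/5 ✓ · (2,5)A 3/6 ✗ · (2,7)A 1/4 ✗
Row 3: (3,1)A 1/4 ✗ · (3,2)B 2/5 ✗ · (3,5)A 4/5 ✓ · (3,6)A 5/7 ✓ · (3,7)B 1/4 ✗
Row 4: (4,1)A 1/3 ✗ · (4,5)A 3/6 ✗ · (4,6)B 3/8 ✗ · (4,7)A 1/5 ✗
Row 5: (5,2)B 0/1 ✗ · (5,4)B 0/2 ✗ · (5,5)A 1/4 ✗ · (5,6)B 2/5 ✗ · (5,7)B 2/3 ✓
Unsatisfied: (1,4), (1,5), (1,6), (1,7), (2,3), (2,5), (2,7), (3,1), (3,2), (3,7), (4,1), (4,5), (4,6), (4,7), (5,2), (5,4), (5,5), (5,6) — 18 in total.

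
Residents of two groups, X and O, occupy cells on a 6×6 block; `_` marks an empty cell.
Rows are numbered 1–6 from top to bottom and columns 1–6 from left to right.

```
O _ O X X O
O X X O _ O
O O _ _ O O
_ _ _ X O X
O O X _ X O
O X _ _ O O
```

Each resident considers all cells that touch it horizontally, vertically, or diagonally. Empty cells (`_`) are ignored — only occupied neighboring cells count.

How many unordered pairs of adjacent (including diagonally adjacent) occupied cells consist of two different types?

Scan each occupied cell's neighbors to the right and below (and the two forward diagonals) so each pair is counted once.
From row 1: 8 unlike of 13 pairs (running 8/13).
From row 2: 5 unlike of 11 pairs (running 13/24).
From row 3: 3 unlike of 7 pairs (running 16/31).
From row 4: 4 unlike of 8 pairs (running 20/39).
From row 5: 6 unlike of 12 pairs (running 26/51).
From row 6: 1 unlike of 2 pairs (running 27/53).
Total adjacent occupied pairs: 53; unlike-type pairs: 27.

27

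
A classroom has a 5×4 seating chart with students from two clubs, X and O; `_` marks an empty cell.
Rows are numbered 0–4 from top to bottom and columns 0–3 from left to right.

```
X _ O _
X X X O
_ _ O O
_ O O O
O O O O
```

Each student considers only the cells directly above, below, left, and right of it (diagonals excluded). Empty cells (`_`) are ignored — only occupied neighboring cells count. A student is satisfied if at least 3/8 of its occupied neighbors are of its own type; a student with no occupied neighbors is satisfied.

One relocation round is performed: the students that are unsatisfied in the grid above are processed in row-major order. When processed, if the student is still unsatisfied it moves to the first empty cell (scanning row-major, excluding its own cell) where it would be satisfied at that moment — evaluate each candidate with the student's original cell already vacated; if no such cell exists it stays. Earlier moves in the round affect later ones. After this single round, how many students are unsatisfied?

0

Initially unsatisfied (in order): (0,2), (1,2).
  (0,2) → (0,3).
  (1,2) → (0,1).
Resulting grid:
X X _ O
X X _ O
_ _ O O
_ O O O
O O O O
All satisfied now.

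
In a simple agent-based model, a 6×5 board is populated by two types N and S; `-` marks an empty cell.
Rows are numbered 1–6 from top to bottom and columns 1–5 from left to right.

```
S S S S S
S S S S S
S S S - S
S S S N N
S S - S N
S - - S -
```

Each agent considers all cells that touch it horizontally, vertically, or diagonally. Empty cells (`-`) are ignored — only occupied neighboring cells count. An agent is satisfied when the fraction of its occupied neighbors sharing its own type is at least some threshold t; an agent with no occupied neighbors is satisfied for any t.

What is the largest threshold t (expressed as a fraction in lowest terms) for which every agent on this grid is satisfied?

1/3

(1,1)S 3/3
(1,2)S 5/5
(1,3)S 5/5
(1,4)S 5/5
(1,5)S 3/3
(2,1)S 5/5
(2,2)S 8/8
(2,3)S 7/7
(2,4)S 7/7
(2,5)S 4/4
(3,1)S 5/5
(3,2)S 8/8
(3,3)S 6/7
(3,5)S 2/4
(4,1)S 5/5
(4,2)S 7/7
(4,3)S 5/6
(4,4)N 2/6
(4,5)N 2/4
(5,1)S 4/4
(5,2)S 5/5
(5,4)S 2/5
(5,5)N 2/4
(6,1)S 2/2
(6,4)S 1/2
The smallest same-type fraction is 2/6 at (4,4), which reduces to 1/3. Any threshold above that leaves this agent unsatisfied.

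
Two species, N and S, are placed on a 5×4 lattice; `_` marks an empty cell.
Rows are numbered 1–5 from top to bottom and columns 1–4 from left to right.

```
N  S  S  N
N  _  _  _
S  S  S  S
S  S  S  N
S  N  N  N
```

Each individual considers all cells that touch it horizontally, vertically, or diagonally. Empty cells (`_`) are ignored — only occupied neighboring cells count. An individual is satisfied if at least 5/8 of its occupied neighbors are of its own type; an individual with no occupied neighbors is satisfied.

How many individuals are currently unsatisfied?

9

(1,1)N 1/2 ✗
(1,2)S 1/3 ✗
(1,3)S 1/2 ✗
(1,4)N 0/1 ✗
(2,1)N 1/4 ✗
(3,1)S 3/4 ✓
(3,2)S 5/6 ✓
(3,3)S 4/5 ✓
(3,4)S 2/3 ✓
(4,1)S 4/5 ✓
(4,2)S 6/8 ✓
(4,3)S 4/8 ✗
(4,4)N 2/5 ✗
(5,1)S 2/3 ✓
(5,2)N 1/5 ✗
(5,3)N 3/5 ✗
(5,4)N 2/3 ✓
Unsatisfied: (1,1), (1,2), (1,3), (1,4), (2,1), (4,3), (4,4), (5,2), (5,3) — 9 in total.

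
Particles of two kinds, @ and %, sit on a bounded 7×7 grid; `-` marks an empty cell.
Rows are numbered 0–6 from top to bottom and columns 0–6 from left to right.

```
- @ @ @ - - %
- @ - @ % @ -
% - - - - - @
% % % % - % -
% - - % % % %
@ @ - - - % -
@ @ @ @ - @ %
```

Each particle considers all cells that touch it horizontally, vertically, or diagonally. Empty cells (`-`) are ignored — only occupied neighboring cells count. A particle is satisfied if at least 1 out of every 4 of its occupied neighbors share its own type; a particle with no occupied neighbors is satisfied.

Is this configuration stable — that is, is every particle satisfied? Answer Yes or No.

No

(0,1)@ 2/2 ✓
(0,2)@ 4/4 ✓
(0,3)@ 2/3 ✓
(0,6)% 0/1 ✗
(1,1)@ 2/3 ✓
(1,3)@ 2/3 ✓
(1,4)% 0/3 ✗
(1,5)@ 1/3 ✓
(2,0)% 2/3 ✓
(2,6)@ 1/2 ✓
(3,0)% 3/3 ✓
(3,1)% 4/4 ✓
(3,2)% 3/3 ✓
(3,3)% 3/3 ✓
(3,5)% 3/4 ✓
(4,0)% 2/4 ✓
(4,3)% 3/3 ✓
(4,4)% 5/5 ✓
(4,5)% 4/4 ✓
(4,6)% 3/3 ✓
(5,0)@ 3/4 ✓
(5,1)@ 4/5 ✓
(5,5)% 4/5 ✓
(6,0)@ 3/3 ✓
(6,1)@ 4/4 ✓
(6,2)@ 3/3 ✓
(6,3)@ 1/1 ✓
(6,5)@ 0/2 ✗
(6,6)% 1/2 ✓
For instance (0,6) has only 0/1 same-type neighbors, below 1/4.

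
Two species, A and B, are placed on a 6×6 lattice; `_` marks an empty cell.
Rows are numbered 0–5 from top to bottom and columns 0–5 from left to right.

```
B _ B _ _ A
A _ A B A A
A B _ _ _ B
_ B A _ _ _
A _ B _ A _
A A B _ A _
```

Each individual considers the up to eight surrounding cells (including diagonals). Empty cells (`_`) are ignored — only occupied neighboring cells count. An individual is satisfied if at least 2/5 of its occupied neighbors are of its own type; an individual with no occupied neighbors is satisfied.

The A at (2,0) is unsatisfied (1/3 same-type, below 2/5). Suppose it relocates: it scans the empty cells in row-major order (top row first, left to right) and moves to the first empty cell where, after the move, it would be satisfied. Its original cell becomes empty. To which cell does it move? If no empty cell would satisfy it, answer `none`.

(0,1)

Vacating (2,0). Empty cells in order:
  (0,1): 2/4 same-type → satisfied — stop here.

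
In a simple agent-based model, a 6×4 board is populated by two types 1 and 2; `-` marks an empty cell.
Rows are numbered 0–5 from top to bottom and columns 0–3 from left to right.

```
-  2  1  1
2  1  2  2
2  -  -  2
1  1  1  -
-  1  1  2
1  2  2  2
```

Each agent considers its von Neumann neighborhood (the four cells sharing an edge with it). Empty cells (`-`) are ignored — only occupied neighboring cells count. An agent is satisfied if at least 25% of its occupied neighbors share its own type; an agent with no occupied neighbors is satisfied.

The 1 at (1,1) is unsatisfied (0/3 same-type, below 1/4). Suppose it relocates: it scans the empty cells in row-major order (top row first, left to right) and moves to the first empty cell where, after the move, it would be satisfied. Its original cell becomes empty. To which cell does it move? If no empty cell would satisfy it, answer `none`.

(2,1)

Vacating (1,1). Empty cells in order:
  (0,0): 0/2 same-type → still unsatisfied.
  (2,1): 1/2 same-type → satisfied — stop here.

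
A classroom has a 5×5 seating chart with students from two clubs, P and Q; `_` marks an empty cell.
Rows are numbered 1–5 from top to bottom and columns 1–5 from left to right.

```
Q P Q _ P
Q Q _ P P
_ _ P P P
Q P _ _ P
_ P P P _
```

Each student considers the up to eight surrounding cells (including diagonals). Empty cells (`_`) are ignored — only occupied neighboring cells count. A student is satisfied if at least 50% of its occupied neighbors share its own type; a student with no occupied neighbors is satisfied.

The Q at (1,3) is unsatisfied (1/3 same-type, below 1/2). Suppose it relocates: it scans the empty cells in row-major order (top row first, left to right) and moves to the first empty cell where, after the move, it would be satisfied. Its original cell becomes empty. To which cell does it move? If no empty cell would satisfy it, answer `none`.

(3,1)

Vacating (1,3). Empty cells in order:
  (1,4): 0/3 same-type → still unsatisfied.
  (2,3): 1/5 same-type → still unsatisfied.
  (3,1): 3/4 same-type → satisfied — stop here.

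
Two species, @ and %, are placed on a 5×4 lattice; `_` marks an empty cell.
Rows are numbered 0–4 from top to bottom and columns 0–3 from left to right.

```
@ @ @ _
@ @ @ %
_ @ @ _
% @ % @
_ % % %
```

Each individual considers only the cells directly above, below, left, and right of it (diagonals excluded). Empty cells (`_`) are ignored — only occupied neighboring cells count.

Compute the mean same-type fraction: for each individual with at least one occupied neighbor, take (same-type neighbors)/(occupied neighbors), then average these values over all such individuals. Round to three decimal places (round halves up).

0.620

(0,0)@ 2/2
(0,1)@ 3/3
(0,2)@ 2/2
(1,0)@ 2/2
(1,1)@ 4/4
(1,2)@ 3/4
(1,3)% 0/1
(2,1)@ 3/3
(2,2)@ 2/3
(3,0)% 0/1
(3,1)@ 1/4
(3,2)% 1/4
(3,3)@ 0/2
(4,1)% 1/2
(4,2)% 3/3
(4,3)% 1/2
Sum over 16 individuals: 2/2 + 3/3 + 2/2 + 2/2 + 4/4 + 3/4 + 0/1 + 3/3 + 2/3 + 0/1 + 1/4 + 1/4 + 0/2 + 1/2 + 3/3 + 1/2 = 119/12; mean = 119/12 ÷ 16 = 119/192 = 0.619791… → 0.620.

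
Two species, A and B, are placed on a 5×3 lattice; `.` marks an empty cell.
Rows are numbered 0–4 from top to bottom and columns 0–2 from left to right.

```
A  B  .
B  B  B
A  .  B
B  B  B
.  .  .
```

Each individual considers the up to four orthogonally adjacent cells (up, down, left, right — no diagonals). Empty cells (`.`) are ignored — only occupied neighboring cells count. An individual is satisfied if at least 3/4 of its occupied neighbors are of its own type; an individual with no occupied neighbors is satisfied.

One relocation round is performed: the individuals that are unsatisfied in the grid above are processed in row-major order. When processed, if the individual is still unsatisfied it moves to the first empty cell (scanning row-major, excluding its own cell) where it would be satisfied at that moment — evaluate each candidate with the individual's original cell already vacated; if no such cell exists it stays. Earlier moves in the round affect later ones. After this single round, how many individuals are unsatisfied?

Initially unsatisfied (in order): (0,0), (0,1), (1,0), (2,0), (3,0).
  (0,0): no empty cell satisfies it; stays.
  (0,1) → (0,2).
  (1,0) → (2,1).
  (2,0): no empty cell satisfies it; stays.
  (3,0) → (4,0).
Resulting grid:
A . B
. B B
A B B
. B B
B . .
Unsatisfied now: (2,0).

1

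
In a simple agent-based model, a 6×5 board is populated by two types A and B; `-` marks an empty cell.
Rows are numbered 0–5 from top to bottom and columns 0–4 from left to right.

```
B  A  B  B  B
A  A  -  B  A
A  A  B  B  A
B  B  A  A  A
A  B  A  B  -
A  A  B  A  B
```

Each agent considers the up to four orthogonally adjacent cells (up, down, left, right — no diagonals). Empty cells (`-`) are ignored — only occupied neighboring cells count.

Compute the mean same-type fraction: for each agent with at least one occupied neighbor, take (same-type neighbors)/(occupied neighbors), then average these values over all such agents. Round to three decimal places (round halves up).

0.452

(0,0)B 0/2
(0,1)A 1/3
(0,2)B 1/2
(0,3)B 3/3
(0,4)B 1/2
(1,0)A 2/3
(1,1)A 3/3
(1,3)B 2/3
(1,4)A 1/3
(2,0)A 2/3
(2,1)A 2/4
(2,2)B 1/3
(2,3)B 2/4
(2,4)A 2/3
(3,0)B 1/3
(3,1)B 2/4
(3,2)A 2/4
(3,3)A 2/4
(3,4)A 2/2
(4,0)A 1/3
(4,1)B 1/4
(4,2)A 1/4
(4,3)B 0/3
(5,0)A 2/2
(5,1)A 1/3
(5,2)B 0/3
(5,3)A 0/3
(5,4)B 0/1
Sum over 28 agents: 0/2 + 1/3 + 1/2 + 3/3 + 1/2 + 2/3 + 3/3 + 2/3 + 1/3 + 2/3 + 2/4 + 1/3 + 2/4 + 2/3 + 1/3 + 2/4 + 2/4 + 2/4 + 2/2 + 1/3 + 1/4 + 1/4 + 0/3 + 2/2 + 1/3 + 0/3 + 0/3 + 0/1 = 38/3; mean = 38/3 ÷ 28 = 19/42 = 0.452380… → 0.452.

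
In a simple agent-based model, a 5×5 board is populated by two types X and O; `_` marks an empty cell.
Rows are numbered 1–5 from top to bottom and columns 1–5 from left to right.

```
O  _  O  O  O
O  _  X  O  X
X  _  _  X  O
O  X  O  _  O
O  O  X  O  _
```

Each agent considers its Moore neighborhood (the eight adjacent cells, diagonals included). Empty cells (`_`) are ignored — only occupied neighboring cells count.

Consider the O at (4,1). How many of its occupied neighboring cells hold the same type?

Occupied neighbors of (4,1): (3,1)=X, (4,2)=X, (5,1)=O, (5,2)=O.
Same type (O): 2 of 4.

2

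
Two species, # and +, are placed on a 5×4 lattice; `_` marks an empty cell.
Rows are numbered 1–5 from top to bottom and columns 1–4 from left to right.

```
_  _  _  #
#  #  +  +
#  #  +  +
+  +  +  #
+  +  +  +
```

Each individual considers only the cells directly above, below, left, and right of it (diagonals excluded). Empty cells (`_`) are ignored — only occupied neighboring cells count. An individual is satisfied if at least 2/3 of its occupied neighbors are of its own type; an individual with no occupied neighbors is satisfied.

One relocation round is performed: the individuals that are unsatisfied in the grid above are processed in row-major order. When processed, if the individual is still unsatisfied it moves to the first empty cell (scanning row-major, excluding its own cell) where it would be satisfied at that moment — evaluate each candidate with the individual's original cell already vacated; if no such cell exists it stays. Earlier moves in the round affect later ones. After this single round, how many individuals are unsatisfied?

2

Initially unsatisfied (in order): (1,4), (3,2), (4,4), (5,4).
  (1,4) → (1,1).
  (3,2) → (1,2).
  (4,4): no empty cell satisfies it; stays.
  (5,4) → (1,4).
Resulting grid:
# # _ +
# # + +
# _ + +
+ + + #
+ + + _
Unsatisfied now: (3,1), (4,4).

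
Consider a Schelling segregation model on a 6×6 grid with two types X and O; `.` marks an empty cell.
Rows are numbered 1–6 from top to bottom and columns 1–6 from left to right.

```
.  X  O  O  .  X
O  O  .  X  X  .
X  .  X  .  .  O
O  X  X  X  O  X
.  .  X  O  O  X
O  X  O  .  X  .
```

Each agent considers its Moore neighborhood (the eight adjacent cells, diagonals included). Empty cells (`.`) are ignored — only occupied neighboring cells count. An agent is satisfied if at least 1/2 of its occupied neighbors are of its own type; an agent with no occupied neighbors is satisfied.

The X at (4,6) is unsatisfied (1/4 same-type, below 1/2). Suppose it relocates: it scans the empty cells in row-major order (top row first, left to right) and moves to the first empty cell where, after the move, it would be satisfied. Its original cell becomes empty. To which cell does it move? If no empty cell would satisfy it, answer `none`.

Vacating (4,6). Empty cells in order:
  (1,1): 1/3 same-type → still unsatisfied.
  (1,5): 3/4 same-type → satisfied — stop here.

(1,5)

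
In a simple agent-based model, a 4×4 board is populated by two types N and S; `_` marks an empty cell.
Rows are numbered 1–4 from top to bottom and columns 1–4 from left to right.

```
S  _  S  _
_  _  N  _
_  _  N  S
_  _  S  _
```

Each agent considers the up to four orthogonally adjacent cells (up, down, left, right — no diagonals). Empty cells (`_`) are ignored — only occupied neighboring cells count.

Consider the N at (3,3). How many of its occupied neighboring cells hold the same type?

1

Occupied neighbors of (3,3): (2,3)=N, (4,3)=S, (3,4)=S.
Same type (N): 1 of 3.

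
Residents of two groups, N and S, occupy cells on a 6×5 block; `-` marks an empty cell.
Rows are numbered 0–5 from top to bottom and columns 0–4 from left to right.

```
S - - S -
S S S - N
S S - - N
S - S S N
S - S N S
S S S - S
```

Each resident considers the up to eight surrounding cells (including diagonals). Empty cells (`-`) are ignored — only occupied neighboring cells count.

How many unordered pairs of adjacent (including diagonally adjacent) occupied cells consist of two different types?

Scan each occupied cell's neighbors to the right and below (and the two forward diagonals) so each pair is counted once.
Row 0: S(0,0)–S(1,0)= S(0,0)–S(1,1)= S(0,3)–N(1,4)≠ S(0,3)–S(1,2)=  → 1/4 unlike.
Row 1: S(1,0)–S(1,1)= S(1,0)–S(2,0)= S(1,0)–S(2,1)= S(1,1)–S(1,2)= S(1,1)–S(2,1)= S(1,1)–S(2,0)= S(1,2)–S(2,1)= N(1,4)–N(2,4)=  → 0/8 unlike.
Row 2: S(2,0)–S(2,1)= S(2,0)–S(3,0)= S(2,1)–S(3,2)= S(2,1)–S(3,0)= N(2,4)–N(3,4)= N(2,4)–S(3,3)≠  → 1/6 unlike.
Row 3: S(3,0)–S(4,0)= S(3,2)–S(3,3)= S(3,2)–S(4,2)= S(3,2)–N(4,3)≠ S(3,3)–N(3,4)≠ S(3,3)–N(4,3)≠ S(3,3)–S(4,4)= S(3,3)–S(4,2)= N(3,4)–S(4,4)≠ N(3,4)–N(4,3)=  → 4/10 unlike.
Row 4: S(4,0)–S(5,0)= S(4,0)–S(5,1)= S(4,2)–N(4,3)≠ S(4,2)–S(5,2)= S(4,2)–S(5,1)= N(4,3)–S(4,4)≠ N(4,3)–S(5,4)≠ N(4,3)–S(5,2)≠ S(4,4)–S(5,4)=  → 4/9 unlike.
Row 5: S(5,0)–S(5,1)= S(5,1)–S(5,2)=  → 0/2 unlike.
Total adjacent occupied pairs: 39; unlike-type pairs: 10.

10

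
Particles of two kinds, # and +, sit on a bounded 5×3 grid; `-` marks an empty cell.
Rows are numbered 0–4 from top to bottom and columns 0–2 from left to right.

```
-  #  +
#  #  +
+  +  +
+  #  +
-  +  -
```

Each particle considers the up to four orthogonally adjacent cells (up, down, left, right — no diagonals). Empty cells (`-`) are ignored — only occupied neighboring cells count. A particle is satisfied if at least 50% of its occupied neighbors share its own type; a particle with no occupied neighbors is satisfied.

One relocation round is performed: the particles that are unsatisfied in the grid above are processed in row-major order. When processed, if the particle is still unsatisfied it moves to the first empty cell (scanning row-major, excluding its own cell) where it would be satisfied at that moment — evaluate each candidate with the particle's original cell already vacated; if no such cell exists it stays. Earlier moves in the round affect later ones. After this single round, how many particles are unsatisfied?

0

Initially unsatisfied (in order): (3,1), (4,1).
  (3,1) → (0,0).
  (4,1): now satisfied by earlier moves; stays.
Resulting grid:
# # +
# # +
+ + +
+ - +
- + -
All satisfied now.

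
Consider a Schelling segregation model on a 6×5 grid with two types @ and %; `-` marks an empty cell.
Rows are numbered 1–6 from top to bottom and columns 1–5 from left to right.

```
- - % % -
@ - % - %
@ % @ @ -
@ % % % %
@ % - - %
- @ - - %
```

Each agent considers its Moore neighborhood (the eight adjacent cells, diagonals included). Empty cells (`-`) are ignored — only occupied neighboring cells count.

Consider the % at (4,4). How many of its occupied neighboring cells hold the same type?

Occupied neighbors of (4,4): (3,3)=@, (3,4)=@, (4,3)=%, (4,5)=%, (5,5)=%.
Same type (%): 3 of 5.

3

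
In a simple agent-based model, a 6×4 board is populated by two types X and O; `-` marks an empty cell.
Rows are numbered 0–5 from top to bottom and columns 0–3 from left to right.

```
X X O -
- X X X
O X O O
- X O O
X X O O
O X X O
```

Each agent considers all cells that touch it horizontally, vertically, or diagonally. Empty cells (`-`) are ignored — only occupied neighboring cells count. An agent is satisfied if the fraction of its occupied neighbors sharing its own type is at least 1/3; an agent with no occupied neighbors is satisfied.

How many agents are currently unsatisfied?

(0,0)X 2/2 satisfied
(0,1)X 3/4 satisfied
(0,2)O 0/4 not
(1,1)X 4/7 satisfied
(1,2)X 4/7 satisfied
(1,3)X 1/4 not
(2,0)O 0/3 not
(2,1)X 3/6 satisfied
(2,2)O 3/8 satisfied
(2,3)O 3/5 satisfied
(3,1)X 3/7 satisfied
(3,2)O 5/8 satisfied
(3,3)O 5/5 satisfied
(4,0)X 3/4 satisfied
(4,1)X 4/7 satisfied
(4,2)O 4/8 satisfied
(4,3)O 4/5 satisfied
(5,0)O 0/3 not
(5,1)X 3/5 satisfied
(5,2)X 2/5 satisfied
(5,3)O 2/3 satisfied
Unsatisfied: (0,2), (1,3), (2,0), (5,0) — 4 in total.

4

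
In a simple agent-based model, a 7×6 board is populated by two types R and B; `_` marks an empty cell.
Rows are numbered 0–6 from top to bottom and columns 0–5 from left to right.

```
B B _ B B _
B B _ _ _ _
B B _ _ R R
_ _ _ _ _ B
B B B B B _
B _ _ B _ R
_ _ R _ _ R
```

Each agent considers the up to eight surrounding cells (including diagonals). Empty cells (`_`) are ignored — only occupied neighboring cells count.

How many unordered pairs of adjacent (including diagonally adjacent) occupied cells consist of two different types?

4

Scan each occupied cell's neighbors to the right and below (and the two forward diagonals) so each pair is counted once.
Row 0: B(0,0)–B(0,1)= B(0,0)–B(1,0)= B(0,0)–B(1,1)= B(0,1)–B(1,1)= B(0,1)–B(1,0)= B(0,3)–B(0,4)=  → 0/6 unlike.
Row 1: B(1,0)–B(1,1)= B(1,0)–B(2,0)= B(1,0)–B(2,1)= B(1,1)–B(2,1)= B(1,1)–B(2,0)=  → 0/5 unlike.
Row 2: B(2,0)–B(2,1)= R(2,4)–R(2,5)= R(2,4)–B(3,5)≠ R(2,5)–B(3,5)≠  → 2/4 unlike.
Row 3: B(3,5)–B(4,4)=  → 0/1 unlike.
Row 4: B(4,0)–B(4,1)= B(4,0)–B(5,0)= B(4,1)–B(4,2)= B(4,1)–B(5,0)= B(4,2)–B(4,3)= B(4,2)–B(5,3)= B(4,3)–B(4,4)= B(4,3)–B(5,3)= B(4,4)–R(5,5)≠ B(4,4)–B(5,3)=  → 1/10 unlike.
Row 5: B(5,3)–R(6,2)≠ R(5,5)–R(6,5)=  → 1/2 unlike.
Total adjacent occupied pairs: 28; unlike-type pairs: 4.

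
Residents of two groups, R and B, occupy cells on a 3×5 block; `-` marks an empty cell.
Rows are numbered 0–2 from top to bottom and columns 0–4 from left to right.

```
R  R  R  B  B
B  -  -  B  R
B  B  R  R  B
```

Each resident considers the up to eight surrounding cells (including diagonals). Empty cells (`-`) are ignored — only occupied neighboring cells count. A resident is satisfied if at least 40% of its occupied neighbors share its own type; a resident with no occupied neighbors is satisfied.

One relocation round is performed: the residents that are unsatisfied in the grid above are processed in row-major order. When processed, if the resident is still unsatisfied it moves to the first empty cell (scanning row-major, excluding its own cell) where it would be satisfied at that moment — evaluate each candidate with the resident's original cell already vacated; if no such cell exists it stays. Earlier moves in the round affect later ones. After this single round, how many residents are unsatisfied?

Initially unsatisfied (in order): (0,2), (1,4), (2,2), (2,4).
  (0,2) → (1,1).
  (1,4) → (0,2).
  (2,2): now satisfied by earlier moves; stays.
  (2,4): now satisfied by earlier moves; stays.
Resulting grid:
R R R B B
B R - B -
B B R R B
Unsatisfied now: (2,3).

1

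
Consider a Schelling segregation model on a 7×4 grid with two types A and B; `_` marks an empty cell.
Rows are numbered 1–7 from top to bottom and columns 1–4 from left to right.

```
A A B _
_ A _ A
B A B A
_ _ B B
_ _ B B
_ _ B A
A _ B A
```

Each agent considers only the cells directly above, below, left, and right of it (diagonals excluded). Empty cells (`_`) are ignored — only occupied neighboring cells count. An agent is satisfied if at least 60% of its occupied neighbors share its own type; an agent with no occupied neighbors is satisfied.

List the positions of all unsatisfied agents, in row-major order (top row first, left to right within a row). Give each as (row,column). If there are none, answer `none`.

Row 1: (1,1)A 1/1 ok · (1,2)A 2/3 ok · (1,3)B 0/1 unhappy
Row 2: (2,2)A 2/2 ok · (2,4)A 1/1 ok
Row 3: (3,1)B 0/1 unhappy · (3,2)A 1/3 unhappy · (3,3)B 1/3 unhappy · (3,4)A 1/3 unhappy
Row 4: (4,3)B 3/3 ok · (4,4)B 2/3 ok
Row 5: (5,3)B 3/3 ok · (5,4)B 2/3 ok
Row 6: (6,3)B 2/3 ok · (6,4)A 1/3 unhappy
Row 7: (7,1)A 0/0 ok · (7,3)B 1/2 unhappy · (7,4)A 1/2 unhappy

(1,3), (3,1), (3,2), (3,3), (3,4), (6,4), (7,3), (7,4)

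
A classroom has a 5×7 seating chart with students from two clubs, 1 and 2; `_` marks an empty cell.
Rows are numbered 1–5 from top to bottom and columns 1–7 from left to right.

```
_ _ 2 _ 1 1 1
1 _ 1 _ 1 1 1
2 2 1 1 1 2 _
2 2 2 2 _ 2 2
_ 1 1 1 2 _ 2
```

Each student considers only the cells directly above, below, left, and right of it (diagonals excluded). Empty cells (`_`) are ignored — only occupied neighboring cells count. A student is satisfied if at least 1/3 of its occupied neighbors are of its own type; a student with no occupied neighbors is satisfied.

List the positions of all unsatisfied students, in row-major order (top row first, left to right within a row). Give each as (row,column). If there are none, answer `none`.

Row 1: (1,3)2 0/1 not · (1,5)1 2/2 satisfied · (1,6)1 3/3 satisfied · (1,7)1 2/2 satisfied
Row 2: (2,1)1 0/1 not · (2,3)1 1/2 satisfied · (2,5)1 3/3 satisfied · (2,6)1 3/4 satisfied · (2,7)1 2/2 satisfied
Row 3: (3,1)2 2/3 satisfied · (3,2)2 2/3 satisfied · (3,3)1 2/4 satisfied · (3,4)1 2/3 satisfied · (3,5)1 2/3 satisfied · (3,6)2 1/3 satisfied
Row 4: (4,1)2 2/2 satisfied · (4,2)2 3/4 satisfied · (4,3)2 2/4 satisfied · (4,4)2 1/3 satisfied · (4,6)2 2/2 satisfied · (4,7)2 2/2 satisfied
Row 5: (5,2)1 1/2 satisfied · (5,3)1 2/3 satisfied · (5,4)1 1/3 satisfied · (5,5)2 0/1 not · (5,7)2 1/1 satisfied

(1,3), (2,1), (5,5)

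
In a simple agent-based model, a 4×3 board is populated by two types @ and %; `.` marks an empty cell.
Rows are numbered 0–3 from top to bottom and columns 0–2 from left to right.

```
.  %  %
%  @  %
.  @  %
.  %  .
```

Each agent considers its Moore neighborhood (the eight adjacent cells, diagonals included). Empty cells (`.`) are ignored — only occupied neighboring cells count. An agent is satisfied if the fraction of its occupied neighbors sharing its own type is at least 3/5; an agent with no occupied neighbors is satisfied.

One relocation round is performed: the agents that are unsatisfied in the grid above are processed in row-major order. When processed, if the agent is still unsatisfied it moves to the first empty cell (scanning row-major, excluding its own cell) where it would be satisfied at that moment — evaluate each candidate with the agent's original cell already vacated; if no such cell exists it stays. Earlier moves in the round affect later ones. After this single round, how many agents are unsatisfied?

2

Initially unsatisfied (in order): (1,0), (1,1), (2,1), (2,2), (3,1).
  (1,0) → (3,2).
  (1,1): no empty cell satisfies it; stays.
  (2,1): no empty cell satisfies it; stays.
  (2,2): now satisfied by earlier moves; stays.
  (3,1): now satisfied by earlier moves; stays.
Resulting grid:
. % %
. @ %
. @ %
. % %
Unsatisfied now: (1,1), (2,1).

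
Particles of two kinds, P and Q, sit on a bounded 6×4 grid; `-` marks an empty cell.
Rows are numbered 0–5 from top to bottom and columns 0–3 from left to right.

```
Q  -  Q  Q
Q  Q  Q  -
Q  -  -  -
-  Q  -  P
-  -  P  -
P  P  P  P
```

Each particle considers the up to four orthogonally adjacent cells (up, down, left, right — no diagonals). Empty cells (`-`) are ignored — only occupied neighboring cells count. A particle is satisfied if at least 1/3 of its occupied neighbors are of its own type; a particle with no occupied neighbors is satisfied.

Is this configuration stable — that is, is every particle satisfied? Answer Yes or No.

(0,0)Q 1/1 ok
(0,2)Q 2/2 ok
(0,3)Q 1/1 ok
(1,0)Q 3/3 ok
(1,1)Q 2/2 ok
(1,2)Q 2/2 ok
(2,0)Q 1/1 ok
(3,1)Q 0/0 ok
(3,3)P 0/0 ok
(4,2)P 1/1 ok
(5,0)P 1/1 ok
(5,1)P 2/2 ok
(5,2)P 3/3 ok
(5,3)P 1/1 ok
All meet the threshold, so the configuration is stable.

Yes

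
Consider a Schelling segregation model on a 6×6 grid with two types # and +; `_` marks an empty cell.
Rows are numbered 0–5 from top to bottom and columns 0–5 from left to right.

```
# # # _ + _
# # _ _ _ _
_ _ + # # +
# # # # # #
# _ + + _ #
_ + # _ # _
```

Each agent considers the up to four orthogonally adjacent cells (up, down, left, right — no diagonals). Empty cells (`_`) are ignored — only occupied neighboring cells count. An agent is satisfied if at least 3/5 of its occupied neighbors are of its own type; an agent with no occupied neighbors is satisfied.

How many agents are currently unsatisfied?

(0,0)# 2/2 ok
(0,1)# 3/3 ok
(0,2)# 1/1 ok
(0,4)+ 0/0 ok
(1,0)# 2/2 ok
(1,1)# 2/2 ok
(2,2)+ 0/2 unhappy
(2,3)# 2/3 ok
(2,4)# 2/3 ok
(2,5)+ 0/2 unhappy
(3,0)# 2/2 ok
(3,1)# 2/2 ok
(3,2)# 2/4 unhappy
(3,3)# 3/4 ok
(3,4)# 3/3 ok
(3,5)# 2/3 ok
(4,0)# 1/1 ok
(4,2)+ 1/3 unhappy
(4,3)+ 1/2 unhappy
(4,5)# 1/1 ok
(5,1)+ 0/1 unhappy
(5,2)# 0/2 unhappy
(5,4)# 0/0 ok
Unsatisfied: (2,2), (2,5), (3,2), (4,2), (4,3), (5,1), (5,2) — 7 in total.

7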